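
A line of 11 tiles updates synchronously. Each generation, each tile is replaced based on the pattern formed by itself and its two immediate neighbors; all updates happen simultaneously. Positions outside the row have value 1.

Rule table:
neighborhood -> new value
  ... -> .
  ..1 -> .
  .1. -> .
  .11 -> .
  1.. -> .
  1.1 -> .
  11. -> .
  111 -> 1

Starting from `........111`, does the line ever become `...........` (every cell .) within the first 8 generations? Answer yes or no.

.........11
..........1
...........
all cells are . at generation 3

yes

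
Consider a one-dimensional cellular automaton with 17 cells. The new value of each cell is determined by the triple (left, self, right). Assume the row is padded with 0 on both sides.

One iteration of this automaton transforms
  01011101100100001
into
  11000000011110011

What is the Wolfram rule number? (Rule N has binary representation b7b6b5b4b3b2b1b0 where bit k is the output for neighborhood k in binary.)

position 4: 111 → 0  (bit 7 = 0)
position 5: 110 → 0  (bit 6 = 0)
position 2: 101 → 0  (bit 5 = 0)
position 9: 100 → 1  (bit 4 = 1)
position 3: 011 → 0  (bit 3 = 0)
position 1: 010 → 1  (bit 2 = 1)
position 0: 001 → 1  (bit 1 = 1)
position 13: 000 → 0  (bit 0 = 0)
bits b7..b0 = 00010110 = 22

22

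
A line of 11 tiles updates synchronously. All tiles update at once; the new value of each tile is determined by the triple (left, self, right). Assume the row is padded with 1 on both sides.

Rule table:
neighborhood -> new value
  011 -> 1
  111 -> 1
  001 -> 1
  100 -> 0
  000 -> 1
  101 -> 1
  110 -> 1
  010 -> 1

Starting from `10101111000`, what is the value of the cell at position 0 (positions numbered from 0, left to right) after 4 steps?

step 1: 11111111011
step 2: 11111111111
step 3: 11111111111  (fixed point — unchanged through step 4)
position 0 holds 1

1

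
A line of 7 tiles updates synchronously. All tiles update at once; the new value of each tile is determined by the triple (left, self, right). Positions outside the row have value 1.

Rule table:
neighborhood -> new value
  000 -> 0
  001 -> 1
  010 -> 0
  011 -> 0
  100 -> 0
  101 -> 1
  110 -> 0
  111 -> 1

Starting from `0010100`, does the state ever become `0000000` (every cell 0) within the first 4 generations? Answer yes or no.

no

0101001
1010010
0100101
1001010
generation 4 is 1001010, still not uniform 0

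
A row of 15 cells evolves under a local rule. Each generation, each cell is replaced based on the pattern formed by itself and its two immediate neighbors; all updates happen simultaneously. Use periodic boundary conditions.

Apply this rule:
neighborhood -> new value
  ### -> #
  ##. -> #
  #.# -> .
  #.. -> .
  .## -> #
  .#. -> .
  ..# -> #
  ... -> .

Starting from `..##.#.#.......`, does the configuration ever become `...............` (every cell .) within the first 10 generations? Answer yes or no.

.###...........
####...........
####..........#
####.........##
####........###
####.......####
####......#####
####.....######
####....#######
####...########
generation 10 is ####...########, still not uniform .

no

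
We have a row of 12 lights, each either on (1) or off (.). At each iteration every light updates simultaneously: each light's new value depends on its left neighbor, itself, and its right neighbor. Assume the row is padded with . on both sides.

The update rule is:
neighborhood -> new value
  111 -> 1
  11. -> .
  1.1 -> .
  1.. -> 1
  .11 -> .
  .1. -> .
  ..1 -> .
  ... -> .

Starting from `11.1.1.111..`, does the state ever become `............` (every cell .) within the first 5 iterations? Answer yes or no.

yes

iteration 1: ........1.1.
iteration 2: ...........1
iteration 3: ............
all cells are . at iteration 3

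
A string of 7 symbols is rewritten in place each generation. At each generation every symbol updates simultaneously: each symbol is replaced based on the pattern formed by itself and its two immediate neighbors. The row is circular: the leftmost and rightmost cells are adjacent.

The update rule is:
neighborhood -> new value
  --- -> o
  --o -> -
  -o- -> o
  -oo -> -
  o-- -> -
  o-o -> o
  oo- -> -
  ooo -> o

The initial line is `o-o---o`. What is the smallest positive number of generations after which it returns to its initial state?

-oo-o--
---oo-o
-o---oo
oo-o---
--oo-o-
o---oo-
o-o---o

7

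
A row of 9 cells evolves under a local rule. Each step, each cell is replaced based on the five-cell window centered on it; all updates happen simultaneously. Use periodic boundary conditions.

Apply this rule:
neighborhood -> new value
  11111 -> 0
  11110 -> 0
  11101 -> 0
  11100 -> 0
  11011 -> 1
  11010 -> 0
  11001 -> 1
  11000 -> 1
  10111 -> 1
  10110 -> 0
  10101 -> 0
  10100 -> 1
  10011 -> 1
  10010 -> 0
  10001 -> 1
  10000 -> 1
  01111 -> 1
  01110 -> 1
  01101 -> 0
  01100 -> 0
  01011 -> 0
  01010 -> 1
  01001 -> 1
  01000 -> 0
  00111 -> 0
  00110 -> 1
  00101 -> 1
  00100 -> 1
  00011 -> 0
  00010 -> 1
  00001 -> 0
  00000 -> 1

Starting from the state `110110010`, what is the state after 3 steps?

step 1: 001001010
step 2: 111101110
step 3: 110011101

110011101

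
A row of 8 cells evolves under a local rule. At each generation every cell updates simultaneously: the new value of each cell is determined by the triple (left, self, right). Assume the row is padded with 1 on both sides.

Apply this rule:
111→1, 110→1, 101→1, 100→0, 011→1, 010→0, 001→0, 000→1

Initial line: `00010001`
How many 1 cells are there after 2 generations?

4

01000101
10010011
count of 1: 4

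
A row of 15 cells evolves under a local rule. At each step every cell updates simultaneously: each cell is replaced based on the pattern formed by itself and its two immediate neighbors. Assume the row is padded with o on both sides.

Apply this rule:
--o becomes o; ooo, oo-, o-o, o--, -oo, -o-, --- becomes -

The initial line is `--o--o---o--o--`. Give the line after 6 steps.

-o--o---o--o--o
---o---o--o--o-
--o---o--o--o--
-o---o--o--o--o
----o--o--o--o-
---o--o--o--o--

---o--o--o--o--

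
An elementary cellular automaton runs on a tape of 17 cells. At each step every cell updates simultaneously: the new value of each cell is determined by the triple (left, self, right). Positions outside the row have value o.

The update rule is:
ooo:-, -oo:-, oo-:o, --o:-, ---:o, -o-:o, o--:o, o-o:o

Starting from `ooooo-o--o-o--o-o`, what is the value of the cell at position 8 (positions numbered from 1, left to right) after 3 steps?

-

----oooo-oooo-oo-
ooo----oo---oo-oo
--oooo--ooo--oo--
position 8 holds -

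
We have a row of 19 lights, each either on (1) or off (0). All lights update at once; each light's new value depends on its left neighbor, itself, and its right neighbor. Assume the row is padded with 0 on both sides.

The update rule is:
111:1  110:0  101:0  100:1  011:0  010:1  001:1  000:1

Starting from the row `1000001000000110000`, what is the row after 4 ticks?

tick 1: 1111111111111001111
tick 2: 0111111111110110110
tick 3: 1011111111100000001
tick 4: 1001111111011111111

1001111111011111111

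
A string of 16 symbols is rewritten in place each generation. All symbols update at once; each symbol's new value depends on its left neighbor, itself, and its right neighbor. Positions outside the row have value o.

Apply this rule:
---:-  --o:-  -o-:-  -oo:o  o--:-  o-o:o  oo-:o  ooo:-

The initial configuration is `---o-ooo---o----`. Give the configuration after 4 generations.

-----o----------

generation 1: ----oo-o--------
generation 2: ----ooo---------
generation 3: ----o-o---------
generation 4: -----o----------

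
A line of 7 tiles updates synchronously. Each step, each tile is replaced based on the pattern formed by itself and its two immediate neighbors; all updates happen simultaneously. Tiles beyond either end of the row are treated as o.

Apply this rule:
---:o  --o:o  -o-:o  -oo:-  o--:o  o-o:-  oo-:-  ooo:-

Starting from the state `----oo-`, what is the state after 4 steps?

----ooo

oooo---
----ooo
oooo---  (repeats step 1; period 2)
step 4: ----ooo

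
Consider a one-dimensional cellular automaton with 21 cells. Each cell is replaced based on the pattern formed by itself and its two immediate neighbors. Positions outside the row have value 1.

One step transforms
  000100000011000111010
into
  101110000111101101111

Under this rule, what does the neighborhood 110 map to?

1

At position 11 the neighborhood is 110; the next row has 1 there.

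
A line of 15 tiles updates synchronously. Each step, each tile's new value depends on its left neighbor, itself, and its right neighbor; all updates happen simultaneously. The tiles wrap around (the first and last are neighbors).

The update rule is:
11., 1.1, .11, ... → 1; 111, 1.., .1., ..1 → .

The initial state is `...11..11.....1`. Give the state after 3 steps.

..1.1..1..11.1.

step 1: .1.11..11.111..
step 2: ..111..1111.1.1
step 3: ..1.1..1..11.1.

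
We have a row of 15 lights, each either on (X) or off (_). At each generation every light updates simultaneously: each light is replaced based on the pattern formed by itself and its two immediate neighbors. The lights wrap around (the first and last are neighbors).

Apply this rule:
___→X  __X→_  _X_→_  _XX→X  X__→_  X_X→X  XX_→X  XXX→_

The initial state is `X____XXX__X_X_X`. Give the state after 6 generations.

X_XX_X_X___X_XX
XXXXX_X__X__XX_
X___XX______XXX
X_X_XX_XXXX_X__
_X_XXXXX__XX___
__XX___X__XX_XX

__XX___X__XX_XX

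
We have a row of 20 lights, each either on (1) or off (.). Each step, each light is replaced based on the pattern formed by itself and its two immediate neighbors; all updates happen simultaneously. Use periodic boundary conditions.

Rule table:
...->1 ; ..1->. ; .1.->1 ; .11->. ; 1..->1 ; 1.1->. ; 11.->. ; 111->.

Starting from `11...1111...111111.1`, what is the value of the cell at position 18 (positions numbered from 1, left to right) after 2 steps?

1

..11.....11.........
1...1111...111111111
position 18 holds 1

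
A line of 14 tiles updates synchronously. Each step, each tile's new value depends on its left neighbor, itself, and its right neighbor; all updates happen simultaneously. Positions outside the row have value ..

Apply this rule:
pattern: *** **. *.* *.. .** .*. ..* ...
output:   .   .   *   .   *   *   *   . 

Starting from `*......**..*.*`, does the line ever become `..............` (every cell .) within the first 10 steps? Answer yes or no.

*.....**..****
*....**..**...
*...**..**....
*..**..**.....
*.**..**......
***..**.......
*...**........
*..**.........
*.**..........
***...........
step 10 is ***..........., still not uniform .

no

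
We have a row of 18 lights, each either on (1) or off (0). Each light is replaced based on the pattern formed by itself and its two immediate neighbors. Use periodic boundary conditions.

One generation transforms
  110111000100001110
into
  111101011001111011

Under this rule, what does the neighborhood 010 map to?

At position 9 the neighborhood is 010; the next row has 0 there.

0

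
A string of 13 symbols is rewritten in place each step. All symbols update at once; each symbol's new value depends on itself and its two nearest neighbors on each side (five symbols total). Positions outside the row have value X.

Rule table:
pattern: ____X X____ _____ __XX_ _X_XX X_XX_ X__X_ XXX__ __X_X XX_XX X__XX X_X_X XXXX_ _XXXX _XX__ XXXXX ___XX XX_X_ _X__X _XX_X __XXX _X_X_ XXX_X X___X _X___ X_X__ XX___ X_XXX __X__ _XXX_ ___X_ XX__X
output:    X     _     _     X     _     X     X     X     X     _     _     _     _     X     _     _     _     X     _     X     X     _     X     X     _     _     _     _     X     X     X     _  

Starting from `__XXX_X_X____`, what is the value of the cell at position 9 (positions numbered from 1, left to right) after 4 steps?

_

step 1: __XXXX_____X_
step 2: __XX_X___XXX_
step 3: __XXX__X_XXX_
step 4: __XXX_XX__XX_
position 9 holds _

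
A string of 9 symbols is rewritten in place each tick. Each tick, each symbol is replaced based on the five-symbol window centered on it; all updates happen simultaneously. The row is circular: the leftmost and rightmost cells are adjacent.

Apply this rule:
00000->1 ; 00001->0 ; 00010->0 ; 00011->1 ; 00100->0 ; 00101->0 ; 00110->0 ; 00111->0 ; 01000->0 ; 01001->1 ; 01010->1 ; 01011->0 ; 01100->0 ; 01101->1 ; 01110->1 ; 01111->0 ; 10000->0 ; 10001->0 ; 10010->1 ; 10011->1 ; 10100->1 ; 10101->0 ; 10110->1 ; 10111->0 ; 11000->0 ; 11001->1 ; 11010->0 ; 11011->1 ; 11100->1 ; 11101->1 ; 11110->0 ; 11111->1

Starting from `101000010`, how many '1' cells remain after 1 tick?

3

tick 1: 011000001
count of 1: 3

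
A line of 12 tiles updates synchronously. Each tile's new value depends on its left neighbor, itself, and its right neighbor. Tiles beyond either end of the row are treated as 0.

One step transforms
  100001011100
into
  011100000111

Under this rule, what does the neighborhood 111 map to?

At position 8 the neighborhood is 111; the next row has 0 there.

0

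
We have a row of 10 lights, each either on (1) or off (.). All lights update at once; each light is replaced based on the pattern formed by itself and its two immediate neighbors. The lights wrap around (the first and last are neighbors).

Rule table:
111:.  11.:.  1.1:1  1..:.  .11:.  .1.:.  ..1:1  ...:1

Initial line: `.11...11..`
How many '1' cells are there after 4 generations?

4

1...11...1
..11...11.
11...11...
...11...11
count of 1: 4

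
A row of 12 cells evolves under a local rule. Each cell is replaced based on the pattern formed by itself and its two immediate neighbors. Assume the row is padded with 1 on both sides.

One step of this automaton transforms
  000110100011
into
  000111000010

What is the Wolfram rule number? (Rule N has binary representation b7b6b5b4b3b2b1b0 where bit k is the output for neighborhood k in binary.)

104

position 11: 111 → 0  (bit 7 = 0)
position 4: 110 → 1  (bit 6 = 1)
position 5: 101 → 1  (bit 5 = 1)
position 0: 100 → 0  (bit 4 = 0)
position 3: 011 → 1  (bit 3 = 1)
position 6: 010 → 0  (bit 2 = 0)
position 2: 001 → 0  (bit 1 = 0)
position 1: 000 → 0  (bit 0 = 0)
bits b7..b0 = 01101000 = 104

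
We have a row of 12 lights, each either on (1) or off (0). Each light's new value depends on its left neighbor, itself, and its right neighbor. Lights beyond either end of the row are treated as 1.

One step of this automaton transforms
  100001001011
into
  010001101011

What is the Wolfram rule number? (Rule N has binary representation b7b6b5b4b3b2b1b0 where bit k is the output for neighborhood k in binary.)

156

position 11: 111 → 1  (bit 7 = 1)
position 0: 110 → 0  (bit 6 = 0)
position 9: 101 → 0  (bit 5 = 0)
position 1: 100 → 1  (bit 4 = 1)
position 10: 011 → 1  (bit 3 = 1)
position 5: 010 → 1  (bit 2 = 1)
position 4: 001 → 0  (bit 1 = 0)
position 2: 000 → 0  (bit 0 = 0)
bits b7..b0 = 10011100 = 156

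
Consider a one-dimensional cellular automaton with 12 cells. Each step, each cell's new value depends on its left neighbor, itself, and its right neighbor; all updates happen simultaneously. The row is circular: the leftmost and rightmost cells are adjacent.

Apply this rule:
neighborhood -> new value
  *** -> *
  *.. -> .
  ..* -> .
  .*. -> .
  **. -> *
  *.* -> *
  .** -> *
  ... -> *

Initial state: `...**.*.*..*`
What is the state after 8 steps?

..*****..***

step 1: .*.***.*....
step 2: ..*****..***
step 3: ..*****..***  (fixed point — unchanged through step 8)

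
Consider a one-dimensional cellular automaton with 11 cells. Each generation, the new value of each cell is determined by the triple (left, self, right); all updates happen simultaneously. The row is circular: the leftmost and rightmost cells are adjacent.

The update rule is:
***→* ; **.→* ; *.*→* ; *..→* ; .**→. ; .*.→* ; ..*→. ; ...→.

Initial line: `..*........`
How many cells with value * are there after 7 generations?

..**.......
...**......
....**.....
.....**....
......**...
.......**..
........**.
count of *: 2

2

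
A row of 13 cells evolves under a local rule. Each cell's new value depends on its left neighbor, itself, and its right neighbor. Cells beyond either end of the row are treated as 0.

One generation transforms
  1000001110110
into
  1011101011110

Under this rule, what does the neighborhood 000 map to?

At position 2 the neighborhood is 000; the next row has 1 there.

1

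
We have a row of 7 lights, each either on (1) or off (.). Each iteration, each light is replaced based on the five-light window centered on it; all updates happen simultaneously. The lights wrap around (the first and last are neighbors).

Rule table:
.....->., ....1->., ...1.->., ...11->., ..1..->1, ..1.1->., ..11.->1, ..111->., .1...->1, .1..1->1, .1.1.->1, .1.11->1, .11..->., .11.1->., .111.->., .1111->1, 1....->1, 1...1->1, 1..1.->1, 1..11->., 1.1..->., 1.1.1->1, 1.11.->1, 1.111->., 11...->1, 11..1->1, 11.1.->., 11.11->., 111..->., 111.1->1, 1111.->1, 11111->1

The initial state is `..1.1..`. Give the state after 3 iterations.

...1.11
11..11.
1.1.1..

1.1.1..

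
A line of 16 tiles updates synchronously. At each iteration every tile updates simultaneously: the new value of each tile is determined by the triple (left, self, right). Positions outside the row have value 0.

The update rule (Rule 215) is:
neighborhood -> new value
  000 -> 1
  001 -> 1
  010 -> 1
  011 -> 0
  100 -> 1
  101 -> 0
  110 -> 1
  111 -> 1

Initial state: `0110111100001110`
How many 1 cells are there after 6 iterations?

12

1010011111110111
1011101111110011
1001100111111101
1110111011111101
0110011001111101
1011101110111101
count of 1: 12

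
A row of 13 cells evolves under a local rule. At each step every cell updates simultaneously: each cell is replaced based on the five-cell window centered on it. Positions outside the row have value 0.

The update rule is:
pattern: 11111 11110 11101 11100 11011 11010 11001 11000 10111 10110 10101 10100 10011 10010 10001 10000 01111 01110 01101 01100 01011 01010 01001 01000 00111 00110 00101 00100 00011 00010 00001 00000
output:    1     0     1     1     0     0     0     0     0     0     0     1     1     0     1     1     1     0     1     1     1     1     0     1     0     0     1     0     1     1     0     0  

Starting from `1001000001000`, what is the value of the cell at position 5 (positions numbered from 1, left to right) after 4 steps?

0

0000110010110
0001010011010
0011110101011
0101010010101
position 5 holds 0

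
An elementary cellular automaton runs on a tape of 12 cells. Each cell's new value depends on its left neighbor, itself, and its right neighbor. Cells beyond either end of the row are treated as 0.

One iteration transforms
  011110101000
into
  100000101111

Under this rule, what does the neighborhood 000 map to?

1

At position 10 the neighborhood is 000; the next row has 1 there.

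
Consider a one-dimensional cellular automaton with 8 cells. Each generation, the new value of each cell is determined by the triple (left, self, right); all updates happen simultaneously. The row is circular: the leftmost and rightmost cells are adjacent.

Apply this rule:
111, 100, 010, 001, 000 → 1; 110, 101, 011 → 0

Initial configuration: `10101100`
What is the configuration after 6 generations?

01110111

10100011
00111101
11011001
10000110
11111000
01110111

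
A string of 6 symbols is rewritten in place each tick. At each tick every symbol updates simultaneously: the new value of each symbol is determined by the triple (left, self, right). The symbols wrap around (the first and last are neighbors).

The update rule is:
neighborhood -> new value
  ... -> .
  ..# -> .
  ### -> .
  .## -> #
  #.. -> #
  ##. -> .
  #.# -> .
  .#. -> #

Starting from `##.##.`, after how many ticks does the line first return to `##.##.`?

2

#..#..
##.##.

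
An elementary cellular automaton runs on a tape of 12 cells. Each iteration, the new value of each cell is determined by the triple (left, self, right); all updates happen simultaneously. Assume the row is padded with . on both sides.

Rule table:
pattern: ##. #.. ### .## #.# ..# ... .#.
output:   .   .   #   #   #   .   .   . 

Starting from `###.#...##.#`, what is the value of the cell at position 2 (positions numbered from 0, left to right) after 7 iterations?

.

##.#....#.#.
#.#......#..
.#..........
............
............  (fixed point — unchanged through iteration 7)
position 2 holds .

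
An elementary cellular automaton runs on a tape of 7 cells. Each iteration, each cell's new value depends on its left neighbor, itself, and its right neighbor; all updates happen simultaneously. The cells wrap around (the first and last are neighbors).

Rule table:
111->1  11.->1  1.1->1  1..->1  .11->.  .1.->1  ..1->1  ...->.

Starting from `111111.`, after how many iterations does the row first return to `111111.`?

7

.111111
1.11111
11.1111
111.111
1111.11
11111.1
111111.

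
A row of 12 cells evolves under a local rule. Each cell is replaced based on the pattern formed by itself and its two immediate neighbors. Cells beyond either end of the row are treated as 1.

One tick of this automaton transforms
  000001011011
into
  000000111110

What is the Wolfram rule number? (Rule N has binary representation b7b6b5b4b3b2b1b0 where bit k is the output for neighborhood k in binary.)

position 11: 111 → 0  (bit 7 = 0)
position 8: 110 → 1  (bit 6 = 1)
position 6: 101 → 1  (bit 5 = 1)
position 0: 100 → 0  (bit 4 = 0)
position 7: 011 → 1  (bit 3 = 1)
position 5: 010 → 0  (bit 2 = 0)
position 4: 001 → 0  (bit 1 = 0)
position 1: 000 → 0  (bit 0 = 0)
bits b7..b0 = 01101000 = 104

104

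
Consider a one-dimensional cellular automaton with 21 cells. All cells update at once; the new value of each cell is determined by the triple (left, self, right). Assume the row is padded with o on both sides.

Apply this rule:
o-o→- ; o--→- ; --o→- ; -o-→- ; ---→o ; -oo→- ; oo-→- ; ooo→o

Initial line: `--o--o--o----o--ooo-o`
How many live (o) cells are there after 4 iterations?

----------oo-----o---
-oooooooo----ooo---o-
--oooooo--oo--o--o---
---oooo------------o-
count of o: 5

5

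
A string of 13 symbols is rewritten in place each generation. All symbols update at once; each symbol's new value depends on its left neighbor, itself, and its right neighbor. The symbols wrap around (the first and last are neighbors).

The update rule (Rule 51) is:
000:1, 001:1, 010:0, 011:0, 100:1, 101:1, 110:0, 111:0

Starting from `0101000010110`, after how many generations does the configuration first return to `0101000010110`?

1010111101001
0101000010110

2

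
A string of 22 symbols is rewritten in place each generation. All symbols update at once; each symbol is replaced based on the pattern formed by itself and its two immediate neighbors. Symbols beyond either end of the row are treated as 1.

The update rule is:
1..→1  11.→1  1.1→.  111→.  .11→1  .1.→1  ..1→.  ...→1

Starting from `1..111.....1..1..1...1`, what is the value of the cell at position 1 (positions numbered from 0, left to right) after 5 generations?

1

11.1.11111.11.11.111.1
.1.1.1...1.11.11.1.1.1
.1.1.111.1.11.11.1.1.1
.1.1.1.1.1.11.11.1.1.1
.1.1.1.1.1.11.11.1.1.1
position 1 holds 1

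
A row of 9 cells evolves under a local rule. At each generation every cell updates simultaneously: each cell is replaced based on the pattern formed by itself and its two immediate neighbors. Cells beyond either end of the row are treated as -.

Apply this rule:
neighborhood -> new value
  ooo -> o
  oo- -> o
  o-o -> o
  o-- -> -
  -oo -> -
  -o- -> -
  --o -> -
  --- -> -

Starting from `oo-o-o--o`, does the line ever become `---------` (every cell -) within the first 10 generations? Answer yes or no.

-oo-o----
--oo-----
---o-----
---------
all cells are - at generation 4

yes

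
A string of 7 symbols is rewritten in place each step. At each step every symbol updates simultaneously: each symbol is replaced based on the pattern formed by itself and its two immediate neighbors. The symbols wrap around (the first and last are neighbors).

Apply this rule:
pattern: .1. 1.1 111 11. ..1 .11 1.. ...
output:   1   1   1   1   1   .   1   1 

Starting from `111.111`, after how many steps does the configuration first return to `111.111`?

step 1: 1111.11
step 2: 11111.1
step 3: 111111.
step 4: .111111
step 5: 1.11111
step 6: 11.1111
step 7: 111.111

7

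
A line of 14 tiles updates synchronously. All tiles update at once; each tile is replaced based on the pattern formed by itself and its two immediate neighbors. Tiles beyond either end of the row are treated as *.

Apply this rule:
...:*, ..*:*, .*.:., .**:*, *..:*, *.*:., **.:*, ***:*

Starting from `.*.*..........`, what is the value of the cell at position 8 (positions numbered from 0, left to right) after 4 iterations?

*

iteration 1: ....**********
iteration 2: **************
iteration 3: **************  (fixed point — unchanged through iteration 4)
position 8 holds *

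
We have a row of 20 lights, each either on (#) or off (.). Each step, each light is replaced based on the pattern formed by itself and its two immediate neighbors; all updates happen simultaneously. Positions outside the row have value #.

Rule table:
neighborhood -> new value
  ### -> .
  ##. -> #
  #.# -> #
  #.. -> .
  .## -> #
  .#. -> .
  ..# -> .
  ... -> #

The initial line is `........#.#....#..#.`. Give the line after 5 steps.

.######..#..##.....#
##....#.....##.###.#
.#.##...###.####.###
#.###.#.#.###..###..
###.##.#.##.#..#.#..

###.##.#.##.#..#.#..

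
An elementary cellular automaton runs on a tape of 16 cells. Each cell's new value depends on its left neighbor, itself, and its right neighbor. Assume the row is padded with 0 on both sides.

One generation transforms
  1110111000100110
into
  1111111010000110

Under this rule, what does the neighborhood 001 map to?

0

At position 9 the neighborhood is 001; the next row has 0 there.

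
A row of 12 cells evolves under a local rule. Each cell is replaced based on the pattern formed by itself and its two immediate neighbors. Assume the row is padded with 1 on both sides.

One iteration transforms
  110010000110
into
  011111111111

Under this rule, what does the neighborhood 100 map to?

At position 2 the neighborhood is 100; the next row has 1 there.

1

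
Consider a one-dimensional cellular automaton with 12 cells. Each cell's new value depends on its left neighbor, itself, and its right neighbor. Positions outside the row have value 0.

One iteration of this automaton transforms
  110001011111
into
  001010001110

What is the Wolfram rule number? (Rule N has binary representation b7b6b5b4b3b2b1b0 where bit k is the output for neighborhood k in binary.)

146

position 8: 111 → 1  (bit 7 = 1)
position 1: 110 → 0  (bit 6 = 0)
position 6: 101 → 0  (bit 5 = 0)
position 2: 100 → 1  (bit 4 = 1)
position 0: 011 → 0  (bit 3 = 0)
position 5: 010 → 0  (bit 2 = 0)
position 4: 001 → 1  (bit 1 = 1)
position 3: 000 → 0  (bit 0 = 0)
bits b7..b0 = 10010010 = 146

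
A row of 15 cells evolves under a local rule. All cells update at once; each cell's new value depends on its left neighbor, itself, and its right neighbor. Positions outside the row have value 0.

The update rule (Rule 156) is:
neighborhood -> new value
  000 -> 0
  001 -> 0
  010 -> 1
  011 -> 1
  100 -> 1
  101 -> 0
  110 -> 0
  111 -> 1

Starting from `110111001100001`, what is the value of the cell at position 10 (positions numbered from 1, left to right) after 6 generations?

generation 1: 100110101010001
generation 2: 110100101011001
generation 3: 100110101010101
generation 4: 110100101010101
generation 5: 100110101010101  (repeats generation 3; period 2)
generation 6: 110100101010101
position 10 holds 0

0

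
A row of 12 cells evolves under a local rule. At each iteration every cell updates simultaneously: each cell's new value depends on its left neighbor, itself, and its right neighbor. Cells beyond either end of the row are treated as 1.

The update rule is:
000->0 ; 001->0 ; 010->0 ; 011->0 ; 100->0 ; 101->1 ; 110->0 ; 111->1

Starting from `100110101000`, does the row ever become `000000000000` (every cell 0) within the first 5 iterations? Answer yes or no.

yes

000001010000
000000100000
000000000000
all cells are 0 at iteration 3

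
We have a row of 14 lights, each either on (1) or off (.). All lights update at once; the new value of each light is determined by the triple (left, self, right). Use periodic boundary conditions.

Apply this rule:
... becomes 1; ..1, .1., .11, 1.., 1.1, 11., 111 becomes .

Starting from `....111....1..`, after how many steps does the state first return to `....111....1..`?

2

111.....11...1
....111....1..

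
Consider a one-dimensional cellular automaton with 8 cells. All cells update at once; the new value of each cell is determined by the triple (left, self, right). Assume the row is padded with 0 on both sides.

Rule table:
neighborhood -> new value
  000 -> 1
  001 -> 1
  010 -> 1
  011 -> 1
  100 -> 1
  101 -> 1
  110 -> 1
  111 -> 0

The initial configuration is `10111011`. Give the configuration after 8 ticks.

10111001

11101111
10111001
11101111  (repeats tick 1; period 2)
tick 8: 10111001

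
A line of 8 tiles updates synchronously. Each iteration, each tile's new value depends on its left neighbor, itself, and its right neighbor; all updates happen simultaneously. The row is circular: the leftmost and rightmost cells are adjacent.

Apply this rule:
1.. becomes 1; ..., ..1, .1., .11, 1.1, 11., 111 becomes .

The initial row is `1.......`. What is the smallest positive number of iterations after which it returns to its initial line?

8

.1......
..1.....
...1....
....1...
.....1..
......1.
.......1
1.......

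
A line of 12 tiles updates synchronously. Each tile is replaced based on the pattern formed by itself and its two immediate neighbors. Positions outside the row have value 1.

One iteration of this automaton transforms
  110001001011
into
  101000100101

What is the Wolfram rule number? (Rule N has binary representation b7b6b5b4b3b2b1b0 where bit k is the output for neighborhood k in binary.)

176

position 0: 111 → 1  (bit 7 = 1)
position 1: 110 → 0  (bit 6 = 0)
position 9: 101 → 1  (bit 5 = 1)
position 2: 100 → 1  (bit 4 = 1)
position 10: 011 → 0  (bit 3 = 0)
position 5: 010 → 0  (bit 2 = 0)
position 4: 001 → 0  (bit 1 = 0)
position 3: 000 → 0  (bit 0 = 0)
bits b7..b0 = 10110000 = 176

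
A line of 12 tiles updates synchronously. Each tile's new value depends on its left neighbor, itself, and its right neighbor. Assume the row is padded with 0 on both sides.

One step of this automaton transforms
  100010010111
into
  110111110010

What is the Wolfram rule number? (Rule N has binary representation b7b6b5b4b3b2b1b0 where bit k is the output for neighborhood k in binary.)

position 10: 111 → 1  (bit 7 = 1)
position 11: 110 → 0  (bit 6 = 0)
position 8: 101 → 0  (bit 5 = 0)
position 1: 100 → 1  (bit 4 = 1)
position 9: 011 → 0  (bit 3 = 0)
position 0: 010 → 1  (bit 2 = 1)
position 3: 001 → 1  (bit 1 = 1)
position 2: 000 → 0  (bit 0 = 0)
bits b7..b0 = 10010110 = 150

150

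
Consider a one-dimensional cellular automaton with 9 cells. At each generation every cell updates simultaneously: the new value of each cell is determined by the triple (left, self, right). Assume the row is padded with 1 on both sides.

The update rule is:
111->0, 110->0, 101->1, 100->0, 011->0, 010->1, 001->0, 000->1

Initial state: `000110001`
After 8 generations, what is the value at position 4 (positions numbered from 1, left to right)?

010000100
110110100
001001100
001000000
001011110
001100001
000001100
011100000
position 4 holds 1

1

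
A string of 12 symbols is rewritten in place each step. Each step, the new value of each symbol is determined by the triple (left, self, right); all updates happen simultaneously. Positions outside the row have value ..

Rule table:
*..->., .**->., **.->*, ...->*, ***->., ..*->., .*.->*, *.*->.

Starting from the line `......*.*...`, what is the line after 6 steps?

*.*.*.*.*..*

*****.*.*.**
....*.*.*..*
***.*.*.*..*
..*.*.*.*..*
*.*.*.*.*..*
*.*.*.*.*..*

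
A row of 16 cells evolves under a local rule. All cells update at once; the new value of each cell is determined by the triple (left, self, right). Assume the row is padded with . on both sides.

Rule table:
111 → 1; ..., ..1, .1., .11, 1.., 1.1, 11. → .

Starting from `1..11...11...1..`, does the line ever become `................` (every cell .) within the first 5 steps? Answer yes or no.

step 1: ................
all cells are . at step 1

yes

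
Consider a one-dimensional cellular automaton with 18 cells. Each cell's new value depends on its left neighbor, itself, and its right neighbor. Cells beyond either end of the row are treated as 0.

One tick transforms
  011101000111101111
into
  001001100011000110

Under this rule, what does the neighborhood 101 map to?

At position 4 the neighborhood is 101; the next row has 0 there.

0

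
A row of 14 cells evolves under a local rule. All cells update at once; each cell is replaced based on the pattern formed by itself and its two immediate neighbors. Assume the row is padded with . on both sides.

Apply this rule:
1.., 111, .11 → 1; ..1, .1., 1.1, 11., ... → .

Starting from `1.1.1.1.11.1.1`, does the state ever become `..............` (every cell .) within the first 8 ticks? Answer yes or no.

tick 1: ........1.....
tick 2: .........1....
tick 3: ..........1...
tick 4: ...........1..
tick 5: ............1.
tick 6: .............1
tick 7: ..............
all cells are . at tick 7

yes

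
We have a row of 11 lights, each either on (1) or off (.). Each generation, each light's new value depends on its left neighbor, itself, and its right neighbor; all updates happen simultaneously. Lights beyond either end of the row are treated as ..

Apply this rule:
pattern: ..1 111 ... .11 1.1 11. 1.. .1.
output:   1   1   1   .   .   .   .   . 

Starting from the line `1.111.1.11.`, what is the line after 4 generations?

1..1...11..

...1.......
111..111111
.1..1.1111.
1..1...11..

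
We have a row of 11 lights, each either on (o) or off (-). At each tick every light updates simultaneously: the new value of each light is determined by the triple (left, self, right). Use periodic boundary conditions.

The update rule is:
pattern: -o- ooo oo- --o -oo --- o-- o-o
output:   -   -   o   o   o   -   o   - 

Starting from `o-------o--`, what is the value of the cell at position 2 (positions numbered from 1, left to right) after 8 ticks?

-

-o-----o-oo
--o---o--oo
oo-o-o-oooo
-o-----o---
o-o---o-o--
---o-o---oo
o-o---o-ooo
o--o-o--o--
position 2 holds -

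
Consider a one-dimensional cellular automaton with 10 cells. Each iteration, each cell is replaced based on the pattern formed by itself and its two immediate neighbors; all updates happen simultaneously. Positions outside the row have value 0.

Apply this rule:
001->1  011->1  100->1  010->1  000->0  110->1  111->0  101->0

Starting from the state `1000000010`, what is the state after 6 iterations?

1100000111
1110001101
1011011101
1011010101
1011010101  (fixed point — unchanged through iteration 6)

1011010101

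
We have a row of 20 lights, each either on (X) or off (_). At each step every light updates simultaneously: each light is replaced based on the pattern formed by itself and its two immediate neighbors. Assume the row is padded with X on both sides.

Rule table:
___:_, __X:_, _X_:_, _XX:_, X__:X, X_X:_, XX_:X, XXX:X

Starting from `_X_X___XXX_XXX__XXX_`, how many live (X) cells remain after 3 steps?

8

____X___XX__XXX__XX_
X____X___XX__XXX__X_
XX____X___XX__XXX___
count of X: 8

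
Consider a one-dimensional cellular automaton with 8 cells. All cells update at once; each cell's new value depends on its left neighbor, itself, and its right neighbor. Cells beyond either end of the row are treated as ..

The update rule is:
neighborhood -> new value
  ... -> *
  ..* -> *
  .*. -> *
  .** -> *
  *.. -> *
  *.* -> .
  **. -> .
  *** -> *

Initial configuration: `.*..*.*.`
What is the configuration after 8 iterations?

iteration 1: *****.**
iteration 2: ****..*.
iteration 3: ***.****
iteration 4: **..***.
iteration 5: *.****.*
iteration 6: *.***..*
iteration 7: *.**.***
iteration 8: *.*..**.

*.*..**.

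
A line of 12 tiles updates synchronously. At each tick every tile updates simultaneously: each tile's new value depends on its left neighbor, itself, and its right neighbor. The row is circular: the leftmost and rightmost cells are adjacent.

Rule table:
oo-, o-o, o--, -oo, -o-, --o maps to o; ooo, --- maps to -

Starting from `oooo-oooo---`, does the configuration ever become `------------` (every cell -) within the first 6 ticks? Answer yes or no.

no

o--ooo--oo-o
oooo-ooooooo
---ooo------
--oo-oo-----
-ooooooo----
oo-----oo---
tick 6 is oo-----oo---, still not uniform -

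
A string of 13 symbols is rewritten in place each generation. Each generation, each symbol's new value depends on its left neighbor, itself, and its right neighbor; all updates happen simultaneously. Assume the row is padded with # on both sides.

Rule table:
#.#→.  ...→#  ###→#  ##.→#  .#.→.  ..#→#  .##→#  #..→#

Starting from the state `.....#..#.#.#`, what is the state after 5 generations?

#####.##....#
#####.#######
#####.#######  (fixed point — unchanged through generation 5)

#####.#######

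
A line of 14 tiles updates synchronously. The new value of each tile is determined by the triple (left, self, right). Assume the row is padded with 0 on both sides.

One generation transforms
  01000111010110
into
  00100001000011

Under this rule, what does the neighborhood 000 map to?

0

At position 3 the neighborhood is 000; the next row has 0 there.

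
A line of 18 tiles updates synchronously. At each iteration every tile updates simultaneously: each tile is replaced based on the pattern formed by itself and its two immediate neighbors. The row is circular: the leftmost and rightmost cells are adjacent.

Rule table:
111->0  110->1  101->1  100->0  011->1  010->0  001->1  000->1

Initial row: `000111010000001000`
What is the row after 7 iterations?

101111100111001111

iteration 1: 111101100111110011
iteration 2: 000111101100010110
iteration 3: 111100111101101110
iteration 4: 100101100111111011
iteration 5: 101011101100001110
iteration 6: 010110111101111011
iteration 7: 101111100111001111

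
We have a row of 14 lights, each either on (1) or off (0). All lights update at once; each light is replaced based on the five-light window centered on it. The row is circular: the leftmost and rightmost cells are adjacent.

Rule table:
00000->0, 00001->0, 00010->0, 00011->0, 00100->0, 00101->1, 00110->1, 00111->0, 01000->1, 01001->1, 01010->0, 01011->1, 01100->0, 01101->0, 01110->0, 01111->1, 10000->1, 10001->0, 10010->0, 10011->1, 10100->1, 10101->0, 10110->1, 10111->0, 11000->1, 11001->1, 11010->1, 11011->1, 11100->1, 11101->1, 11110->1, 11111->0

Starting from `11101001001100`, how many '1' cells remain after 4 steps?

8

00111100111011
11011111001110
10101011110011
11000101111100
count of 1: 8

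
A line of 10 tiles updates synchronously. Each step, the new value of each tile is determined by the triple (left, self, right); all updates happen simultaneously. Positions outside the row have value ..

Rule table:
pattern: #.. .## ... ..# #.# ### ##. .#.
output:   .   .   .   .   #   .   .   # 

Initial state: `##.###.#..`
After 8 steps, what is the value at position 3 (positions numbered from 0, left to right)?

.

..#...##..
..#.......
..#.......  (fixed point — unchanged through step 8)
position 3 holds .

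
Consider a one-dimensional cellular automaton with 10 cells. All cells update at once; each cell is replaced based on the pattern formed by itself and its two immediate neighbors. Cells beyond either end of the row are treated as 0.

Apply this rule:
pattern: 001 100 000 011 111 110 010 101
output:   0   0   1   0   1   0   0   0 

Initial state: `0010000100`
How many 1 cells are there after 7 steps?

4

step 1: 1000110001
step 2: 0010000100  (repeats step 0; period 2)
step 7: 1000110001
count of 1: 4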